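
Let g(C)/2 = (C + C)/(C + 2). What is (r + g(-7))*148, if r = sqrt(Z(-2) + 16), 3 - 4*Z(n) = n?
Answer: 4144/5 + 74*sqrt(69) ≈ 1443.5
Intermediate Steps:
Z(n) = 3/4 - n/4
g(C) = 4*C/(2 + C) (g(C) = 2*((C + C)/(C + 2)) = 2*((2*C)/(2 + C)) = 2*(2*C/(2 + C)) = 4*C/(2 + C))
r = sqrt(69)/2 (r = sqrt((3/4 - 1/4*(-2)) + 16) = sqrt((3/4 + 1/2) + 16) = sqrt(5/4 + 16) = sqrt(69/4) = sqrt(69)/2 ≈ 4.1533)
(r + g(-7))*148 = (sqrt(69)/2 + 4*(-7)/(2 - 7))*148 = (sqrt(69)/2 + 4*(-7)/(-5))*148 = (sqrt(69)/2 + 4*(-7)*(-1/5))*148 = (sqrt(69)/2 + 28/5)*148 = (28/5 + sqrt(69)/2)*148 = 4144/5 + 74*sqrt(69)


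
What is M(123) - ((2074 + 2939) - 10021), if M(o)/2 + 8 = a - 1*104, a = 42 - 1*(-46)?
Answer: 4960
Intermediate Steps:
a = 88 (a = 42 + 46 = 88)
M(o) = -48 (M(o) = -16 + 2*(88 - 1*104) = -16 + 2*(88 - 104) = -16 + 2*(-16) = -16 - 32 = -48)
M(123) - ((2074 + 2939) - 10021) = -48 - ((2074 + 2939) - 10021) = -48 - (5013 - 10021) = -48 - 1*(-5008) = -48 + 5008 = 4960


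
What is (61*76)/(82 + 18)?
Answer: 1159/25 ≈ 46.360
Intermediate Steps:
(61*76)/(82 + 18) = 4636/100 = 4636*(1/100) = 1159/25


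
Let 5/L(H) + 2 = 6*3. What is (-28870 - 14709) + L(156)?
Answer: -697259/16 ≈ -43579.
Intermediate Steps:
L(H) = 5/16 (L(H) = 5/(-2 + 6*3) = 5/(-2 + 18) = 5/16)
(-28870 - 14709) + L(156) = (-28870 - 14709) + 5/16 = -43579 + 5/16 = -697259/16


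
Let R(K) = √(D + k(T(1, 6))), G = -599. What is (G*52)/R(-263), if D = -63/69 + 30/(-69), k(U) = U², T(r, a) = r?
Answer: 7787*I*√46 ≈ 52814.0*I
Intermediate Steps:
D = -31/23 (D = -63*1/69 + 30*(-1/69) = -21/23 - 10/23 = -31/23 ≈ -1.3478)
R(K) = 2*I*√46/23 (R(K) = √(-31/23 + 1²) = √(-31/23 + 1) = √(-8/23) = 2*I*√46/23)
(G*52)/R(-263) = (-599*52)/((2*I*√46/23)) = -(-7787)*I*√46 = 7787*I*√46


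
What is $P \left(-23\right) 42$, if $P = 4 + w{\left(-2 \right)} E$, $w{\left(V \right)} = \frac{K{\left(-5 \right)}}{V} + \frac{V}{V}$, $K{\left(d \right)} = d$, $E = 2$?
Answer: $-10626$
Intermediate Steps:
$w{\left(V \right)} = 1 - \frac{5}{V}$ ($w{\left(V \right)} = - \frac{5}{V} + \frac{V}{V} = - \frac{5}{V} + 1 = 1 - \frac{5}{V}$)
$P = 11$ ($P = 4 + \frac{-5 - 2}{-2} \cdot 2 = 4 + \left(- \frac{1}{2}\right) \left(-7\right) 2 = 4 + \frac{7}{2} \cdot 2 = 4 + 7 = 11$)
$P \left(-23\right) 42 = 11 \left(-23\right) 42 = \left(-253\right) 42 = -10626$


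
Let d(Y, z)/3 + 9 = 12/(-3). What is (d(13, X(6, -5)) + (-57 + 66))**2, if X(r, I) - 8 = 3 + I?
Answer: 900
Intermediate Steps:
X(r, I) = 11 + I (X(r, I) = 8 + (3 + I) = 11 + I)
d(Y, z) = -39 (d(Y, z) = -27 + 3*(12/(-3)) = -27 + 3*(12*(-1/3)) = -27 + 3*(-4) = -27 - 12 = -39)
(d(13, X(6, -5)) + (-57 + 66))**2 = (-39 + (-57 + 66))**2 = (-39 + 9)**2 = (-30)**2 = 900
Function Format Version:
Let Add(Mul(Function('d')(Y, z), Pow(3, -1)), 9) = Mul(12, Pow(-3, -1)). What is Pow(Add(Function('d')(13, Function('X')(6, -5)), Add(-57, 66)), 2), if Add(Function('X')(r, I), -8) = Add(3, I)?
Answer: 900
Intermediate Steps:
Function('X')(r, I) = Add(11, I) (Function('X')(r, I) = Add(8, Add(3, I)) = Add(11, I))
Function('d')(Y, z) = -39 (Function('d')(Y, z) = Add(-27, Mul(3, Mul(12, Pow(-3, -1)))) = Add(-27, Mul(3, Mul(12, Rational(-1, 3)))) = Add(-27, Mul(3, -4)) = Add(-27, -12) = -39)
Pow(Add(Function('d')(13, Function('X')(6, -5)), Add(-57, 66)), 2) = Pow(Add(-39, Add(-57, 66)), 2) = Pow(Add(-39, 9), 2) = Pow(-30, 2) = 900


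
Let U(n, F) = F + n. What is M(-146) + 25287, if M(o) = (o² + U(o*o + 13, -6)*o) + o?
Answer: -3066701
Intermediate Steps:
M(o) = o + o² + o*(7 + o²) (M(o) = (o² + (-6 + (o*o + 13))*o) + o = (o² + (-6 + (o² + 13))*o) + o = (o² + (-6 + (13 + o²))*o) + o = (o² + (7 + o²)*o) + o = (o² + o*(7 + o²)) + o = o + o² + o*(7 + o²))
M(-146) + 25287 = -146*(8 - 146 + (-146)²) + 25287 = -146*(8 - 146 + 21316) + 25287 = -146*21178 + 25287 = -3091988 + 25287 = -3066701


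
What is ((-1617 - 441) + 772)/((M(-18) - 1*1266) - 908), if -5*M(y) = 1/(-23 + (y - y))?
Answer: 147890/250009 ≈ 0.59154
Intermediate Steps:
M(y) = 1/115 (M(y) = -1/(5*(-23 + (y - y))) = -1/(5*(-23 + 0)) = -⅕/(-23) = -⅕*(-1/23) = 1/115)
((-1617 - 441) + 772)/((M(-18) - 1*1266) - 908) = ((-1617 - 441) + 772)/((1/115 - 1*1266) - 908) = (-2058 + 772)/((1/115 - 1266) - 908) = -1286/(-145589/115 - 908) = -1286/(-250009/115) = -1286*(-115/250009) = 147890/250009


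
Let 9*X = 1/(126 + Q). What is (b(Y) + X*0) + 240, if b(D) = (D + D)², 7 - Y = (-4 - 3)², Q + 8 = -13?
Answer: 7296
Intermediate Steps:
Q = -21 (Q = -8 - 13 = -21)
Y = -42 (Y = 7 - (-4 - 3)² = 7 - 1*(-7)² = 7 - 1*49 = 7 - 49 = -42)
b(D) = 4*D² (b(D) = (2*D)² = 4*D²)
X = 1/945 (X = 1/(9*(126 - 21)) = (⅑)/105 = (⅑)*(1/105) = 1/945 ≈ 0.0010582)
(b(Y) + X*0) + 240 = (4*(-42)² + (1/945)*0) + 240 = (4*1764 + 0) + 240 = (7056 + 0) + 240 = 7056 + 240 = 7296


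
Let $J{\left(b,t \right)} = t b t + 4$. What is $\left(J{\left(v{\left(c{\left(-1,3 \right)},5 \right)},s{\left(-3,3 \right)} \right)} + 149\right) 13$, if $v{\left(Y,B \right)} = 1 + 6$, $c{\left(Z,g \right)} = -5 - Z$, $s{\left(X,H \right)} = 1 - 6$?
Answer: $4264$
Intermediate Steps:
$s{\left(X,H \right)} = -5$ ($s{\left(X,H \right)} = 1 - 6 = -5$)
$v{\left(Y,B \right)} = 7$
$J{\left(b,t \right)} = 4 + b t^{2}$ ($J{\left(b,t \right)} = b t t + 4 = b t^{2} + 4 = 4 + b t^{2}$)
$\left(J{\left(v{\left(c{\left(-1,3 \right)},5 \right)},s{\left(-3,3 \right)} \right)} + 149\right) 13 = \left(\left(4 + 7 \left(-5\right)^{2}\right) + 149\right) 13 = \left(\left(4 + 7 \cdot 25\right) + 149\right) 13 = \left(\left(4 + 175\right) + 149\right) 13 = \left(179 + 149\right) 13 = 328 \cdot 13 = 4264$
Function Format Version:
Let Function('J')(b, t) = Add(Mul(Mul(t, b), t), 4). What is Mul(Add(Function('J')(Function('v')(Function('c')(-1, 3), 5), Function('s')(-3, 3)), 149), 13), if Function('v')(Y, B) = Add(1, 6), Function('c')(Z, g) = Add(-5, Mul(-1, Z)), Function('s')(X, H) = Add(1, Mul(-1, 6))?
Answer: 4264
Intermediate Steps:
Function('s')(X, H) = -5 (Function('s')(X, H) = Add(1, -6) = -5)
Function('v')(Y, B) = 7
Function('J')(b, t) = Add(4, Mul(b, Pow(t, 2))) (Function('J')(b, t) = Add(Mul(Mul(b, t), t), 4) = Add(Mul(b, Pow(t, 2)), 4) = Add(4, Mul(b, Pow(t, 2))))
Mul(Add(Function('J')(Function('v')(Function('c')(-1, 3), 5), Function('s')(-3, 3)), 149), 13) = Mul(Add(Add(4, Mul(7, Pow(-5, 2))), 149), 13) = Mul(Add(Add(4, Mul(7, 25)), 149), 13) = Mul(Add(Add(4, 175), 149), 13) = Mul(Add(179, 149), 13) = Mul(328, 13) = 4264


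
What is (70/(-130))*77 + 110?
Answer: 891/13 ≈ 68.538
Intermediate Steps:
(70/(-130))*77 + 110 = (70*(-1/130))*77 + 110 = -7/13*77 + 110 = -539/13 + 110 = 891/13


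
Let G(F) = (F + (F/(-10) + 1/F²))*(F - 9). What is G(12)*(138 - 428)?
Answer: -225649/24 ≈ -9402.0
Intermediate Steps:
G(F) = (-9 + F)*(F⁻² + 9*F/10) (G(F) = (F + (F*(-⅒) + 1/F²))*(-9 + F) = (F + (-F/10 + F⁻²))*(-9 + F) = (F + (F⁻² - F/10))*(-9 + F) = (F⁻² + 9*F/10)*(-9 + F) = (-9 + F)*(F⁻² + 9*F/10))
G(12)*(138 - 428) = ((-9 + 12 + (⅒)*12³*(-81 + 9*12))/12²)*(138 - 428) = ((-9 + 12 + (⅒)*1728*(-81 + 108))/144)*(-290) = ((-9 + 12 + (⅒)*1728*27)/144)*(-290) = ((-9 + 12 + 23328/5)/144)*(-290) = ((1/144)*(23343/5))*(-290) = (7781/240)*(-290) = -225649/24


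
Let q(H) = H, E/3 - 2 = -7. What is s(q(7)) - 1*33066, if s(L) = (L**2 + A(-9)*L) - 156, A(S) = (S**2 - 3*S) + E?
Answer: -32522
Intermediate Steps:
E = -15 (E = 6 + 3*(-7) = 6 - 21 = -15)
A(S) = -15 + S**2 - 3*S (A(S) = (S**2 - 3*S) - 15 = -15 + S**2 - 3*S)
s(L) = -156 + L**2 + 93*L (s(L) = (L**2 + (-15 + (-9)**2 - 3*(-9))*L) - 156 = (L**2 + (-15 + 81 + 27)*L) - 156 = (L**2 + 93*L) - 156 = -156 + L**2 + 93*L)
s(q(7)) - 1*33066 = (-156 + 7**2 + 93*7) - 1*33066 = (-156 + 49 + 651) - 33066 = 544 - 33066 = -32522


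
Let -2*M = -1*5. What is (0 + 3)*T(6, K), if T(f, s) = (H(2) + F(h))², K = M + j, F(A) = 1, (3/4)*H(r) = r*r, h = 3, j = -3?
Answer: 361/3 ≈ 120.33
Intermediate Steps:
H(r) = 4*r²/3 (H(r) = 4*(r*r)/3 = 4*r²/3)
M = 5/2 (M = -(-1)*5/2 = -½*(-5) = 5/2 ≈ 2.5000)
K = -½ (K = 5/2 - 3 = -½ ≈ -0.50000)
T(f, s) = 361/9 (T(f, s) = ((4/3)*2² + 1)² = ((4/3)*4 + 1)² = (16/3 + 1)² = (19/3)² = 361/9)
(0 + 3)*T(6, K) = (0 + 3)*(361/9) = 3*(361/9) = 361/3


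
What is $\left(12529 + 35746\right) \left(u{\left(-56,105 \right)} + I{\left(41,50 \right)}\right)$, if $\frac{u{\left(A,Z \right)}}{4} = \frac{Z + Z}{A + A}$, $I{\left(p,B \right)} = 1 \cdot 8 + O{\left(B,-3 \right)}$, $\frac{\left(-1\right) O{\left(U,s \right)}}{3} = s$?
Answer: $\frac{917225}{2} \approx 4.5861 \cdot 10^{5}$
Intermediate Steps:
$O{\left(U,s \right)} = - 3 s$
$I{\left(p,B \right)} = 17$ ($I{\left(p,B \right)} = 1 \cdot 8 - -9 = 8 + 9 = 17$)
$u{\left(A,Z \right)} = \frac{4 Z}{A}$ ($u{\left(A,Z \right)} = 4 \frac{Z + Z}{A + A} = 4 \frac{2 Z}{2 A} = 4 \cdot 2 Z \frac{1}{2 A} = 4 \frac{Z}{A} = \frac{4 Z}{A}$)
$\left(12529 + 35746\right) \left(u{\left(-56,105 \right)} + I{\left(41,50 \right)}\right) = \left(12529 + 35746\right) \left(4 \cdot 105 \frac{1}{-56} + 17\right) = 48275 \left(4 \cdot 105 \left(- \frac{1}{56}\right) + 17\right) = 48275 \left(- \frac{15}{2} + 17\right) = 48275 \cdot \frac{19}{2} = \frac{917225}{2}$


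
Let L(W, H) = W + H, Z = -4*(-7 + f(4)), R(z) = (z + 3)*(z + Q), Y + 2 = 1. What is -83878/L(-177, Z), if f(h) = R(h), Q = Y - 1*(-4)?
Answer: 83878/345 ≈ 243.12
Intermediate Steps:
Y = -1 (Y = -2 + 1 = -1)
Q = 3 (Q = -1 - 1*(-4) = -1 + 4 = 3)
R(z) = (3 + z)² (R(z) = (z + 3)*(z + 3) = (3 + z)*(3 + z) = (3 + z)²)
f(h) = 9 + h² + 6*h
Z = -168 (Z = -4*(-7 + (9 + 4² + 6*4)) = -4*(-7 + (9 + 16 + 24)) = -4*(-7 + 49) = -4*42 = -168)
L(W, H) = H + W
-83878/L(-177, Z) = -83878/(-168 - 177) = -83878/(-345) = -83878*(-1/345) = 83878/345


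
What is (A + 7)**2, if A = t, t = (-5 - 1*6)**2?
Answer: 16384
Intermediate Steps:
t = 121 (t = (-5 - 6)**2 = (-11)**2 = 121)
A = 121
(A + 7)**2 = (121 + 7)**2 = 128**2 = 16384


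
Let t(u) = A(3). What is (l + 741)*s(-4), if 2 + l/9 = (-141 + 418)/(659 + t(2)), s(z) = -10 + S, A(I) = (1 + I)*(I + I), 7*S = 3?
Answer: -33252234/4781 ≈ -6955.1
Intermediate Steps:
S = 3/7 (S = (⅐)*3 = 3/7 ≈ 0.42857)
A(I) = 2*I*(1 + I) (A(I) = (1 + I)*(2*I) = 2*I*(1 + I))
t(u) = 24 (t(u) = 2*3*(1 + 3) = 2*3*4 = 24)
s(z) = -67/7 (s(z) = -10 + 3/7 = -67/7)
l = -9801/683 (l = -18 + 9*((-141 + 418)/(659 + 24)) = -18 + 9*(277/683) = -18 + 2493/683 = -9801/683 ≈ -14.350)
(l + 741)*s(-4) = (-9801/683 + 741)*(-67/7) = (496302/683)*(-67/7) = -33252234/4781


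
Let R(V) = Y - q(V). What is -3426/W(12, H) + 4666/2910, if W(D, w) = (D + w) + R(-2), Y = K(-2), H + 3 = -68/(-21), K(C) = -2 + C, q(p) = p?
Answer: -20835967/62565 ≈ -333.03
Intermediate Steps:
H = 5/21 (H = -3 - 68/(-21) = -3 - 68*(-1/21) = -3 + 68/21 = 5/21 ≈ 0.23810)
Y = -4 (Y = -2 - 2 = -4)
R(V) = -4 - V
W(D, w) = -2 + D + w (W(D, w) = (D + w) + (-4 - 1*(-2)) = (D + w) + (-4 + 2) = (D + w) - 2 = -2 + D + w)
-3426/W(12, H) + 4666/2910 = -3426/(-2 + 12 + 5/21) + 4666/2910 = -3426/215/21 + 4666*(1/2910) = -3426*21/215 + 2333/1455 = -71946/215 + 2333/1455 = -20835967/62565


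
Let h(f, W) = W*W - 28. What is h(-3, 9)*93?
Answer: 4929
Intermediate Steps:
h(f, W) = -28 + W**2 (h(f, W) = W**2 - 28 = -28 + W**2)
h(-3, 9)*93 = (-28 + 9**2)*93 = (-28 + 81)*93 = 53*93 = 4929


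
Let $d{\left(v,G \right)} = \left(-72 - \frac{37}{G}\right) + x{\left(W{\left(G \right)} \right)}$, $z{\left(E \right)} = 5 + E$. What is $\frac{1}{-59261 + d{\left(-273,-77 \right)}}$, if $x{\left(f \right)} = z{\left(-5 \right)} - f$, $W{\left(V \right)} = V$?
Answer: $- \frac{77}{4562675} \approx -1.6876 \cdot 10^{-5}$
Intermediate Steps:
$x{\left(f \right)} = - f$ ($x{\left(f \right)} = \left(5 - 5\right) - f = 0 - f = - f$)
$d{\left(v,G \right)} = -72 - G - \frac{37}{G}$ ($d{\left(v,G \right)} = \left(-72 - \frac{37}{G}\right) - G = -72 - G - \frac{37}{G}$)
$\frac{1}{-59261 + d{\left(-273,-77 \right)}} = \frac{1}{-59261 - \left(-5 - \frac{37}{77}\right)} = \frac{1}{-59261 - - \frac{422}{77}} = \frac{1}{-59261 + \left(-72 + 77 + \frac{37}{77}\right)} = \frac{1}{-59261 + \frac{422}{77}} = \frac{1}{- \frac{4562675}{77}} = - \frac{77}{4562675}$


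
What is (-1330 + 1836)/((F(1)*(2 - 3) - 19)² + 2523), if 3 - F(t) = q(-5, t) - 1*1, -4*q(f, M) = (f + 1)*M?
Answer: 506/3007 ≈ 0.16827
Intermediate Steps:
q(f, M) = -M*(1 + f)/4 (q(f, M) = -(f + 1)*M/4 = -(1 + f)*M/4 = -M*(1 + f)/4)
F(t) = 4 - t (F(t) = 3 - (-t*(1 - 5)/4 - 1*1) = 3 - (-¼*t*(-4) - 1) = 3 - (t - 1) = 3 - (-1 + t) = 3 + (1 - t) = 4 - t)
(-1330 + 1836)/((F(1)*(2 - 3) - 19)² + 2523) = (-1330 + 1836)/(((4 - 1*1)*(2 - 3) - 19)² + 2523) = 506/(((4 - 1)*(-1) - 19)² + 2523) = 506/((3*(-1) - 19)² + 2523) = 506/((-3 - 19)² + 2523) = 506/((-22)² + 2523) = 506/(484 + 2523) = 506/3007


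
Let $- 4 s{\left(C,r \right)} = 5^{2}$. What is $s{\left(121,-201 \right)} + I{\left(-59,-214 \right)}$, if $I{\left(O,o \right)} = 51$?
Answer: $\frac{179}{4} \approx 44.75$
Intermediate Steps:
$s{\left(C,r \right)} = - \frac{25}{4}$ ($s{\left(C,r \right)} = - \frac{5^{2}}{4} = \left(- \frac{1}{4}\right) 25 = - \frac{25}{4}$)
$s{\left(121,-201 \right)} + I{\left(-59,-214 \right)} = - \frac{25}{4} + 51 = \frac{179}{4}$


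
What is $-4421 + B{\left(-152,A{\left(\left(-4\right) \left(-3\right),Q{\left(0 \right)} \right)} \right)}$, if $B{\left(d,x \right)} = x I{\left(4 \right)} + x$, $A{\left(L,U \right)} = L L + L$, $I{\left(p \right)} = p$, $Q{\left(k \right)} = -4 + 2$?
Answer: $-3641$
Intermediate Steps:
$Q{\left(k \right)} = -2$
$A{\left(L,U \right)} = L + L^{2}$ ($A{\left(L,U \right)} = L^{2} + L = L + L^{2}$)
$B{\left(d,x \right)} = 5 x$ ($B{\left(d,x \right)} = x 4 + x = 4 x + x = 5 x$)
$-4421 + B{\left(-152,A{\left(\left(-4\right) \left(-3\right),Q{\left(0 \right)} \right)} \right)} = -4421 + 5 \left(-4\right) \left(-3\right) \left(1 - -12\right) = -4421 + 5 \cdot 12 \left(1 + 12\right) = -4421 + 5 \cdot 12 \cdot 13 = -4421 + 5 \cdot 156 = -4421 + 780 = -3641$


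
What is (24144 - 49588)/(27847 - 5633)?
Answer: -12722/11107 ≈ -1.1454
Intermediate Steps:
(24144 - 49588)/(27847 - 5633) = -25444/22214 = -25444*1/22214 = -12722/11107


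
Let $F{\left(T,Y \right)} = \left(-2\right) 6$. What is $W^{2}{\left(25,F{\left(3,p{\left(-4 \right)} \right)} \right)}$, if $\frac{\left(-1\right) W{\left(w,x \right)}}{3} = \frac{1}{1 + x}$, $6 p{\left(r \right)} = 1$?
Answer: $\frac{9}{121} \approx 0.07438$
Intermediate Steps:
$p{\left(r \right)} = \frac{1}{6}$ ($p{\left(r \right)} = \frac{1}{6} \cdot 1 = \frac{1}{6}$)
$F{\left(T,Y \right)} = -12$
$W{\left(w,x \right)} = - \frac{3}{1 + x}$
$W^{2}{\left(25,F{\left(3,p{\left(-4 \right)} \right)} \right)} = \left(- \frac{3}{1 - 12}\right)^{2} = \left(- \frac{3}{-11}\right)^{2} = \left(\left(-3\right) \left(- \frac{1}{11}\right)\right)^{2} = \left(\frac{3}{11}\right)^{2} = \frac{9}{121}$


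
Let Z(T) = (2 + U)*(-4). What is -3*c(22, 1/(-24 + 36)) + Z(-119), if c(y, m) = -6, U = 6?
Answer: -14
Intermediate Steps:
Z(T) = -32 (Z(T) = (2 + 6)*(-4) = 8*(-4) = -32)
-3*c(22, 1/(-24 + 36)) + Z(-119) = -3*(-6) - 32 = 18 - 32 = -14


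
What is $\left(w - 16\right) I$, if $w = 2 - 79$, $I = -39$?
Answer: $3627$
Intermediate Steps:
$w = -77$ ($w = 2 - 79 = -77$)
$\left(w - 16\right) I = \left(-77 - 16\right) \left(-39\right) = \left(-93\right) \left(-39\right) = 3627$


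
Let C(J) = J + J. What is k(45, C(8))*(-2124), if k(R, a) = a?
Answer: -33984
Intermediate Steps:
C(J) = 2*J
k(45, C(8))*(-2124) = (2*8)*(-2124) = 16*(-2124) = -33984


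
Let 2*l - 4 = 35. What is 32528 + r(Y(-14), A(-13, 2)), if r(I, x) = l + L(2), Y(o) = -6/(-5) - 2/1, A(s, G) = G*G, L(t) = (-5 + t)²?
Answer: 65113/2 ≈ 32557.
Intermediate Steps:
A(s, G) = G²
Y(o) = -⅘ (Y(o) = -6*(-⅕) - 2*1 = 6/5 - 2 = -⅘)
l = 39/2 (l = 2 + (½)*35 = 2 + 35/2 = 39/2 ≈ 19.500)
r(I, x) = 57/2 (r(I, x) = 39/2 + (-5 + 2)² = 39/2 + (-3)² = 39/2 + 9 = 57/2)
32528 + r(Y(-14), A(-13, 2)) = 32528 + 57/2 = 65113/2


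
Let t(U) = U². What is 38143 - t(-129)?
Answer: 21502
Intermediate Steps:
38143 - t(-129) = 38143 - 1*(-129)² = 38143 - 1*16641 = 38143 - 16641 = 21502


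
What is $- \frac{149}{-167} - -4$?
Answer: $\frac{817}{167} \approx 4.8922$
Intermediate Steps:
$- \frac{149}{-167} - -4 = \left(-149\right) \left(- \frac{1}{167}\right) + 4 = \frac{149}{167} + 4 = \frac{817}{167}$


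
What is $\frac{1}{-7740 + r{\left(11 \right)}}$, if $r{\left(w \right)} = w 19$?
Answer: $- \frac{1}{7531} \approx -0.00013278$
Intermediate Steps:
$r{\left(w \right)} = 19 w$
$\frac{1}{-7740 + r{\left(11 \right)}} = \frac{1}{-7740 + 19 \cdot 11} = \frac{1}{-7740 + 209} = \frac{1}{-7531} = - \frac{1}{7531}$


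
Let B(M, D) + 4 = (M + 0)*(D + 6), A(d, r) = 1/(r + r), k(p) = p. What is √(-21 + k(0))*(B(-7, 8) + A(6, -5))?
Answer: -1021*I*√21/10 ≈ -467.88*I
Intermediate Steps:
A(d, r) = 1/(2*r)
B(M, D) = -4 + M*(6 + D) (B(M, D) = -4 + (M + 0)*(D + 6) = -4 + M*(6 + D))
√(-21 + k(0))*(B(-7, 8) + A(6, -5)) = √(-21 + 0)*((-4 + 6*(-7) + 8*(-7)) + (½)/(-5)) = √(-21)*((-4 - 42 - 56) + (½)*(-⅕)) = (I*√21)*(-102 - ⅒) = (I*√21)*(-1021/10) = -1021*I*√21/10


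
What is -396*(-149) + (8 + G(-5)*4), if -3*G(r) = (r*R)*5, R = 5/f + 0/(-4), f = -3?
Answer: 530608/9 ≈ 58956.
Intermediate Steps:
R = -5/3 (R = 5/(-3) + 0/(-4) = 5*(-⅓) + 0*(-¼) = -5/3 + 0 = -5/3 ≈ -1.6667)
G(r) = 25*r/9 (G(r) = -r*(-5/3)*5/3 = -(-5*r/3)*5/3 = -(-25)*r/9 = 25*r/9)
-396*(-149) + (8 + G(-5)*4) = -396*(-149) + (8 + ((25/9)*(-5))*4) = 59004 + (8 - 125/9*4) = 59004 + (8 - 500/9) = 59004 - 428/9 = 530608/9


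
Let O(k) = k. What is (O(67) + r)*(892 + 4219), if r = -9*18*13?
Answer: -10421329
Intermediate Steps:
r = -2106 (r = -162*13 = -2106)
(O(67) + r)*(892 + 4219) = (67 - 2106)*(892 + 4219) = -2039*5111 = -10421329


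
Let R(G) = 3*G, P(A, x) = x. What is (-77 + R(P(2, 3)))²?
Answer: 4624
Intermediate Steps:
(-77 + R(P(2, 3)))² = (-77 + 3*3)² = (-77 + 9)² = (-68)² = 4624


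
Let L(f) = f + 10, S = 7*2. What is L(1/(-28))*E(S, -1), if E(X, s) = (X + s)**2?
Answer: 47151/28 ≈ 1684.0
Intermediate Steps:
S = 14
L(f) = 10 + f
L(1/(-28))*E(S, -1) = (10 + 1/(-28))*(14 - 1)**2 = (10 - 1/28)*13**2 = (279/28)*169 = 47151/28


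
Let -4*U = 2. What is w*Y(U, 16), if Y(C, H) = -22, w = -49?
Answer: 1078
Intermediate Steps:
U = -1/2 (U = -1/4*2 = -1/2 ≈ -0.50000)
w*Y(U, 16) = -49*(-22) = 1078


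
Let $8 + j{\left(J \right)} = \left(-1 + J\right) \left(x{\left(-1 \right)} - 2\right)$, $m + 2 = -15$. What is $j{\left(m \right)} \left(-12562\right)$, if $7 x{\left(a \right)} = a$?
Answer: $- \frac{2688268}{7} \approx -3.8404 \cdot 10^{5}$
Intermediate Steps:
$m = -17$ ($m = -2 - 15 = -17$)
$x{\left(a \right)} = \frac{a}{7}$
$j{\left(J \right)} = - \frac{41}{7} - \frac{15 J}{7}$ ($j{\left(J \right)} = -8 + \left(-1 + J\right) \left(\frac{1}{7} \left(-1\right) - 2\right) = -8 + \left(-1 + J\right) \left(- \frac{1}{7} - 2\right) = -8 + \left(-1 + J\right) \left(- \frac{15}{7}\right) = -8 - \left(- \frac{15}{7} + \frac{15 J}{7}\right) = - \frac{41}{7} - \frac{15 J}{7}$)
$j{\left(m \right)} \left(-12562\right) = \left(- \frac{41}{7} - - \frac{255}{7}\right) \left(-12562\right) = \left(- \frac{41}{7} + \frac{255}{7}\right) \left(-12562\right) = \frac{214}{7} \left(-12562\right) = - \frac{2688268}{7}$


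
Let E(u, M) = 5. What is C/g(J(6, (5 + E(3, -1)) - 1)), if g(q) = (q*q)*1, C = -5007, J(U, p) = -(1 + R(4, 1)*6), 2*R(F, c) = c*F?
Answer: -5007/169 ≈ -29.627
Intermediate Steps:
R(F, c) = F*c/2 (R(F, c) = (c*F)/2 = (F*c)/2 = F*c/2)
J(U, p) = -13 (J(U, p) = -(1 + ((½)*4*1)*6) = -(1 + 2*6) = -(1 + 12) = -1*13 = -13)
g(q) = q² (g(q) = q²*1 = q²)
C/g(J(6, (5 + E(3, -1)) - 1)) = -5007/((-13)²) = -5007/169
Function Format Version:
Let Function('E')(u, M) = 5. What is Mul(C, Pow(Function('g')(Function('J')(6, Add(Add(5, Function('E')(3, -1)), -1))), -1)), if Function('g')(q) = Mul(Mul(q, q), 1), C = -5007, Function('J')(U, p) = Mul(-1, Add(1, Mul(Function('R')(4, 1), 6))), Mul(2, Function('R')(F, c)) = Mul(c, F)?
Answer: Rational(-5007, 169) ≈ -29.627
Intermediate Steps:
Function('R')(F, c) = Mul(Rational(1, 2), F, c) (Function('R')(F, c) = Mul(Rational(1, 2), Mul(c, F)) = Mul(Rational(1, 2), Mul(F, c)) = Mul(Rational(1, 2), F, c))
Function('J')(U, p) = -13 (Function('J')(U, p) = Mul(-1, Add(1, Mul(Mul(Rational(1, 2), 4, 1), 6))) = Mul(-1, Add(1, Mul(2, 6))) = Mul(-1, Add(1, 12)) = Mul(-1, 13) = -13)
Function('g')(q) = Pow(q, 2) (Function('g')(q) = Mul(Pow(q, 2), 1) = Pow(q, 2))
Mul(C, Pow(Function('g')(Function('J')(6, Add(Add(5, Function('E')(3, -1)), -1))), -1)) = Mul(-5007, Pow(Pow(-13, 2), -1)) = Mul(-5007, Pow(169, -1)) = Mul(-5007, Rational(1, 169)) = Rational(-5007, 169)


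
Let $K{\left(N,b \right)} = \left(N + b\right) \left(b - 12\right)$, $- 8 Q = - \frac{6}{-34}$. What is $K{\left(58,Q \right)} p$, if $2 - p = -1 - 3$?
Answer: $- \frac{38675925}{9248} \approx -4182.1$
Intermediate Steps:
$p = 6$ ($p = 2 - \left(-1 - 3\right) = 2 - -4 = 2 + 4 = 6$)
$Q = - \frac{3}{136}$ ($Q = - \frac{\left(-6\right) \frac{1}{-34}}{8} = - \frac{\left(-6\right) \left(- \frac{1}{34}\right)}{8} = \left(- \frac{1}{8}\right) \frac{3}{17} = - \frac{3}{136} \approx -0.022059$)
$K{\left(N,b \right)} = \left(-12 + b\right) \left(N + b\right)$ ($K{\left(N,b \right)} = \left(N + b\right) \left(-12 + b\right) = \left(-12 + b\right) \left(N + b\right)$)
$K{\left(58,Q \right)} p = \left(\left(- \frac{3}{136}\right)^{2} - 696 - - \frac{9}{34} + 58 \left(- \frac{3}{136}\right)\right) 6 = \left(\frac{9}{18496} - 696 + \frac{9}{34} - \frac{87}{68}\right) 6 = \left(- \frac{12891975}{18496}\right) 6 = - \frac{38675925}{9248}$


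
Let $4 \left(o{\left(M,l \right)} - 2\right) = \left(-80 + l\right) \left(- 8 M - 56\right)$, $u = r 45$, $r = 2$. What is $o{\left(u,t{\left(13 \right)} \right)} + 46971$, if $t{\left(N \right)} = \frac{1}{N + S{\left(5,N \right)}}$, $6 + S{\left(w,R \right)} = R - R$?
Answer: $\frac{437257}{7} \approx 62465.0$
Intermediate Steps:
$S{\left(w,R \right)} = -6$ ($S{\left(w,R \right)} = -6 + \left(R - R\right) = -6 + 0 = -6$)
$u = 90$ ($u = 2 \cdot 45 = 90$)
$t{\left(N \right)} = \frac{1}{-6 + N}$ ($t{\left(N \right)} = \frac{1}{N - 6} = \frac{1}{-6 + N}$)
$o{\left(M,l \right)} = 2 + \frac{\left(-80 + l\right) \left(-56 - 8 M\right)}{4}$ ($o{\left(M,l \right)} = 2 + \frac{\left(-80 + l\right) \left(- 8 M - 56\right)}{4} = 2 + \frac{\left(-80 + l\right) \left(-56 - 8 M\right)}{4}$)
$o{\left(u,t{\left(13 \right)} \right)} + 46971 = \left(1122 - \frac{14}{-6 + 13} + 160 \cdot 90 - \frac{180}{-6 + 13}\right) + 46971 = \left(1122 - \frac{14}{7} + 14400 - \frac{180}{7}\right) + 46971 = \left(1122 - 2 + 14400 - 180 \cdot \frac{1}{7}\right) + 46971 = \left(1122 - 2 + 14400 - \frac{180}{7}\right) + 46971 = \frac{108460}{7} + 46971 = \frac{437257}{7}$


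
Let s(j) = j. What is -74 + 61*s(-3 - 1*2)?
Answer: -379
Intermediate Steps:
-74 + 61*s(-3 - 1*2) = -74 + 61*(-3 - 1*2) = -74 + 61*(-3 - 2) = -74 + 61*(-5) = -74 - 305 = -379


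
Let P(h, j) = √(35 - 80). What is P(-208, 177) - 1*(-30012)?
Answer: 30012 + 3*I*√5 ≈ 30012.0 + 6.7082*I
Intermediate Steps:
P(h, j) = 3*I*√5 (P(h, j) = √(-45) = 3*I*√5)
P(-208, 177) - 1*(-30012) = 3*I*√5 - 1*(-30012) = 3*I*√5 + 30012 = 30012 + 3*I*√5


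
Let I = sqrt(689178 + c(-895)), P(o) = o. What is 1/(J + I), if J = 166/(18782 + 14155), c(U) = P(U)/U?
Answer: -5467542/747653060041895 + 1084845969*sqrt(689179)/747653060041895 ≈ 0.0012046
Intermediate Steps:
c(U) = 1 (c(U) = U/U = 1)
I = sqrt(689179) (I = sqrt(689178 + 1) = sqrt(689179) ≈ 830.17)
J = 166/32937 ≈ 0.0050399
1/(J + I) = 1/(166/32937 + sqrt(689179))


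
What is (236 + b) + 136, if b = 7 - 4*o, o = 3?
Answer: 367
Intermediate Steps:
b = -5 (b = 7 - 4*3 = 7 - 12 = -5)
(236 + b) + 136 = (236 - 5) + 136 = 231 + 136 = 367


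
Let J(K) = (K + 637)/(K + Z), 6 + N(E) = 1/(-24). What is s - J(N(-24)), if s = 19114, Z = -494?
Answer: 229402257/12001 ≈ 19115.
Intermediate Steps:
N(E) = -145/24 (N(E) = -6 + 1/(-24) = -6 - 1/24 = -145/24)
J(K) = (637 + K)/(-494 + K) (J(K) = (K + 637)/(K - 494) = (637 + K)/(-494 + K))
s - J(N(-24)) = 19114 - (637 - 145/24)/(-494 - 145/24) = 19114 - 15143/((-12001/24)*24) = 19114 - (-24)*15143/(12001*24) = 19114 - 1*(-15143/12001) = 19114 + 15143/12001 = 229402257/12001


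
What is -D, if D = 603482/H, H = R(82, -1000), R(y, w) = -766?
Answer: 301741/383 ≈ 787.84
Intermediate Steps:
H = -766
D = -301741/383 (D = 603482/(-766) = 603482*(-1/766) = -301741/383 ≈ -787.84)
-D = -1*(-301741/383) = 301741/383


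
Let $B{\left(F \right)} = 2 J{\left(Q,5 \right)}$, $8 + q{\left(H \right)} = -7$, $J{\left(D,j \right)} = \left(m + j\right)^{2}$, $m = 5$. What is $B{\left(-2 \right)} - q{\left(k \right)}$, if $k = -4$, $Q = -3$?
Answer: $215$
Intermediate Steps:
$J{\left(D,j \right)} = \left(5 + j\right)^{2}$
$q{\left(H \right)} = -15$ ($q{\left(H \right)} = -8 - 7 = -15$)
$B{\left(F \right)} = 200$ ($B{\left(F \right)} = 2 \left(5 + 5\right)^{2} = 2 \cdot 10^{2} = 2 \cdot 100 = 200$)
$B{\left(-2 \right)} - q{\left(k \right)} = 200 - -15 = 200 + 15 = 215$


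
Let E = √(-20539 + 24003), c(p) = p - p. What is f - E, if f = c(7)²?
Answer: -2*√866 ≈ -58.856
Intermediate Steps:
c(p) = 0
f = 0 (f = 0² = 0)
E = 2*√866 (E = √3464 = 2*√866 ≈ 58.856)
f - E = 0 - 2*√866 = -2*√866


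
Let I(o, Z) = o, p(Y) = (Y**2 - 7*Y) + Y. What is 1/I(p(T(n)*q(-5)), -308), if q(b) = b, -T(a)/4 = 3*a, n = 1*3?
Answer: 1/31320 ≈ 3.1928e-5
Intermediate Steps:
n = 3
T(a) = -12*a
p(Y) = Y**2 - 6*Y
1/I(p(T(n)*q(-5)), -308) = 1/((-12*3*(-5))*(-6 - 12*3*(-5))) = 1/((-36*(-5))*(-6 - 36*(-5))) = 1/(180*(-6 + 180)) = 1/(180*174) = 1/31320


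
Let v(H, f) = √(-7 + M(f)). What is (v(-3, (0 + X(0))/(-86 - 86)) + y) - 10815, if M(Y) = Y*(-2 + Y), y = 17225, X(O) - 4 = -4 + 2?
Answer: 6410 + I*√51599/86 ≈ 6410.0 + 2.6413*I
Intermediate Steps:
X(O) = 2 (X(O) = 4 + (-4 + 2) = 4 - 2 = 2)
v(H, f) = √(-7 + f*(-2 + f))
(v(-3, (0 + X(0))/(-86 - 86)) + y) - 10815 = (√(-7 + ((0 + 2)/(-86 - 86))*(-2 + (0 + 2)/(-86 - 86))) + 17225) - 10815 = (√(-7 + (2/(-172))*(-2 + 2/(-172))) + 17225) - 10815 = (√(-7 + (2*(-1/172))*(-2 + 2*(-1/172))) + 17225) - 10815 = (√(-7 - (-2 - 1/86)/86) + 17225) - 10815 = (√(-7 - 1/86*(-173/86)) + 17225) - 10815 = (√(-7 + 173/7396) + 17225) - 10815 = (√(-51599/7396) + 17225) - 10815 = (I*√51599/86 + 17225) - 10815 = (17225 + I*√51599/86) - 10815 = 6410 + I*√51599/86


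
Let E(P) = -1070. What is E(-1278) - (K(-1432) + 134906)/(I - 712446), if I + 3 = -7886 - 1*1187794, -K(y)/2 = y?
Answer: -2041560260/1908129 ≈ -1069.9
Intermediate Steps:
K(y) = -2*y
I = -1195683 (I = -3 + (-7886 - 1*1187794) = -3 + (-7886 - 1187794) = -3 - 1195680 = -1195683)
E(-1278) - (K(-1432) + 134906)/(I - 712446) = -1070 - (-2*(-1432) + 134906)/(-1195683 - 712446) = -1070 - (2864 + 134906)/(-1908129) = -1070 - 137770*(-1)/1908129 = -1070 - 1*(-137770/1908129) = -1070 + 137770/1908129 = -2041560260/1908129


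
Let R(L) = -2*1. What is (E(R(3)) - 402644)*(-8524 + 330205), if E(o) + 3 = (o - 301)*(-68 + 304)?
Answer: -152526654555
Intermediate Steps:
R(L) = -2
E(o) = -71039 + 236*o (E(o) = -3 + (o - 301)*(-68 + 304) = -3 + (-301 + o)*236 = -3 + (-71036 + 236*o) = -71039 + 236*o)
(E(R(3)) - 402644)*(-8524 + 330205) = ((-71039 + 236*(-2)) - 402644)*(-8524 + 330205) = ((-71039 - 472) - 402644)*321681 = (-71511 - 402644)*321681 = -474155*321681 = -152526654555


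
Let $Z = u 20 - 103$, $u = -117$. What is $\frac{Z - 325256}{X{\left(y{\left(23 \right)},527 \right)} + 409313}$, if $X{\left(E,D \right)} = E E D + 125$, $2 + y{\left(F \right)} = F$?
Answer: $- \frac{327699}{641845} \approx -0.51056$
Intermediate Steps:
$y{\left(F \right)} = -2 + F$
$X{\left(E,D \right)} = 125 + D E^{2}$ ($X{\left(E,D \right)} = E^{2} D + 125 = D E^{2} + 125 = 125 + D E^{2}$)
$Z = -2443$ ($Z = \left(-117\right) 20 - 103 = -2340 - 103 = -2443$)
$\frac{Z - 325256}{X{\left(y{\left(23 \right)},527 \right)} + 409313} = \frac{-2443 - 325256}{\left(125 + 527 \left(-2 + 23\right)^{2}\right) + 409313} = - \frac{327699}{\left(125 + 527 \cdot 21^{2}\right) + 409313} = - \frac{327699}{\left(125 + 527 \cdot 441\right) + 409313} = - \frac{327699}{\left(125 + 232407\right) + 409313} = - \frac{327699}{232532 + 409313} = - \frac{327699}{641845}$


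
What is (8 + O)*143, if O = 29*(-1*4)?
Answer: -15444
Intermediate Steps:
O = -116 (O = 29*(-4) = -116)
(8 + O)*143 = (8 - 116)*143 = -108*143 = -15444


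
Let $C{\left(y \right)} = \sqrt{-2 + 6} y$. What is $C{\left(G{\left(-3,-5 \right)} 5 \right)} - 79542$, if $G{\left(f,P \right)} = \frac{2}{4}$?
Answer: $-79537$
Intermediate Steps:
$G{\left(f,P \right)} = \frac{1}{2}$ ($G{\left(f,P \right)} = 2 \cdot \frac{1}{4} = \frac{1}{2}$)
$C{\left(y \right)} = 2 y$ ($C{\left(y \right)} = \sqrt{4} y = 2 y$)
$C{\left(G{\left(-3,-5 \right)} 5 \right)} - 79542 = 2 \cdot \frac{1}{2} \cdot 5 - 79542 = 2 \cdot \frac{5}{2} - 79542 = 5 - 79542 = -79537$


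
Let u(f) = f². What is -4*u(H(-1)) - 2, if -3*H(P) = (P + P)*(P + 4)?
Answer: -18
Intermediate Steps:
H(P) = -2*P*(4 + P)/3 (H(P) = -(P + P)*(P + 4)/3 = -2*P*(4 + P)/3)
-4*u(H(-1)) - 2 = -4*4*(4 - 1)²/9 - 2 = -4*(-⅔*(-1)*3)² - 2 = -4*2² - 2 = -4*4 - 2 = -16 - 2 = -18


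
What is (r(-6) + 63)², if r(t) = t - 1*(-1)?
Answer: 3364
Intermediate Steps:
r(t) = 1 + t (r(t) = t + 1 = 1 + t)
(r(-6) + 63)² = ((1 - 6) + 63)² = (-5 + 63)² = 58² = 3364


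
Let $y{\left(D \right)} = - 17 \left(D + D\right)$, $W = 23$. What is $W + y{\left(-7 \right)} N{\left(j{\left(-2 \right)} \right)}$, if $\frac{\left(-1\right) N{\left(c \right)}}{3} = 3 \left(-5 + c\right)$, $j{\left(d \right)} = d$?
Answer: $15017$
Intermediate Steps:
$y{\left(D \right)} = - 34 D$ ($y{\left(D \right)} = - 17 \cdot 2 D = - 34 D$)
$N{\left(c \right)} = 45 - 9 c$ ($N{\left(c \right)} = - 3 \cdot 3 \left(-5 + c\right) = - 3 \left(-15 + 3 c\right) = 45 - 9 c$)
$W + y{\left(-7 \right)} N{\left(j{\left(-2 \right)} \right)} = 23 + \left(-34\right) \left(-7\right) \left(45 - -18\right) = 23 + 238 \left(45 + 18\right) = 23 + 238 \cdot 63 = 23 + 14994 = 15017$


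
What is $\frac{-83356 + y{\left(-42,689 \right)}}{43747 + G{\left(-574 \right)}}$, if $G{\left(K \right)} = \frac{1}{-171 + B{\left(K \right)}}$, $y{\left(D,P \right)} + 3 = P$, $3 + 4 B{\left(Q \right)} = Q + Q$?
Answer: $- \frac{21671350}{11467963} \approx -1.8897$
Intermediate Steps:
$B{\left(Q \right)} = - \frac{3}{4} + \frac{Q}{2}$ ($B{\left(Q \right)} = - \frac{3}{4} + \frac{Q + Q}{4} = - \frac{3}{4} + \frac{2 Q}{4} = - \frac{3}{4} + \frac{Q}{2}$)
$y{\left(D,P \right)} = -3 + P$
$G{\left(K \right)} = \frac{1}{- \frac{687}{4} + \frac{K}{2}}$ ($G{\left(K \right)} = \frac{1}{-171 + \left(- \frac{3}{4} + \frac{K}{2}\right)} = \frac{1}{- \frac{687}{4} + \frac{K}{2}}$)
$\frac{-83356 + y{\left(-42,689 \right)}}{43747 + G{\left(-574 \right)}} = \frac{-83356 + \left(-3 + 689\right)}{43747 + \frac{4}{-687 + 2 \left(-574\right)}} = \frac{-83356 + 686}{43747 + \frac{4}{-687 - 1148}} = - \frac{82670}{43747 + \frac{4}{-1835}} = - \frac{82670}{43747 + 4 \left(- \frac{1}{1835}\right)} = - \frac{82670}{43747 - \frac{4}{1835}} = - \frac{82670}{\frac{80275741}{1835}} = \left(-82670\right) \frac{1835}{80275741} = - \frac{21671350}{11467963}$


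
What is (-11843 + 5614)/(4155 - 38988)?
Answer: 6229/34833 ≈ 0.17882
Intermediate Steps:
(-11843 + 5614)/(4155 - 38988) = -6229/(-34833) = -6229*(-1/34833) = 6229/34833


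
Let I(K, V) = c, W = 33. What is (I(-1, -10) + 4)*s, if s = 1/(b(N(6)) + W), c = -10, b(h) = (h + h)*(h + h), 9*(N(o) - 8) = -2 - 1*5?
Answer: -486/19573 ≈ -0.024830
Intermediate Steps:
N(o) = 65/9 (N(o) = 8 + (-2 - 1*5)/9 = 8 + (-2 - 5)/9 = 8 + (⅑)*(-7) = 8 - 7/9 = 65/9)
b(h) = 4*h² (b(h) = (2*h)*(2*h) = 4*h²)
s = 81/19573 (s = 1/(4*(65/9)² + 33) = 1/(4*(4225/81) + 33) = 1/(16900/81 + 33) = 1/(19573/81) = 81/19573 ≈ 0.0041384)
I(K, V) = -10
(I(-1, -10) + 4)*s = (-10 + 4)*(81/19573) = -6*81/19573 = -486/19573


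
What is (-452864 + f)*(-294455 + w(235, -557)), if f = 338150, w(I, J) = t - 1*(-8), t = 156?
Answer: 33759297774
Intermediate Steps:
w(I, J) = 164 (w(I, J) = 156 - 1*(-8) = 156 + 8 = 164)
(-452864 + f)*(-294455 + w(235, -557)) = (-452864 + 338150)*(-294455 + 164) = -114714*(-294291) = 33759297774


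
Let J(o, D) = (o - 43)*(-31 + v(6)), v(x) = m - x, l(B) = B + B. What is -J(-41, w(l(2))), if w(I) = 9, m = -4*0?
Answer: -3108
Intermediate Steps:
m = 0
l(B) = 2*B
v(x) = -x (v(x) = 0 - x = -x)
J(o, D) = 1591 - 37*o (J(o, D) = (o - 43)*(-31 - 1*6) = (-43 + o)*(-31 - 6) = (-43 + o)*(-37) = 1591 - 37*o)
-J(-41, w(l(2))) = -(1591 - 37*(-41)) = -(1591 + 1517) = -1*3108 = -3108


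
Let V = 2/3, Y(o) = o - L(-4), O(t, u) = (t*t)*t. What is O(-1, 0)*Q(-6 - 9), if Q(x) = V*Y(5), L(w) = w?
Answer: -6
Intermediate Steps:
O(t, u) = t³ (O(t, u) = t²*t = t³)
Y(o) = 4 + o (Y(o) = o - 1*(-4) = o + 4 = 4 + o)
V = ⅔ (V = 2*(⅓) = ⅔ ≈ 0.66667)
Q(x) = 6 (Q(x) = 2*(4 + 5)/3 = (⅔)*9 = 6)
O(-1, 0)*Q(-6 - 9) = (-1)³*6 = -1*6 = -6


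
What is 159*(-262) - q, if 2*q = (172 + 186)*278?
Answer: -91420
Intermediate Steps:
q = 49762 (q = ((172 + 186)*278)/2 = (358*278)/2 = (½)*99524 = 49762)
159*(-262) - q = 159*(-262) - 1*49762 = -41658 - 49762 = -91420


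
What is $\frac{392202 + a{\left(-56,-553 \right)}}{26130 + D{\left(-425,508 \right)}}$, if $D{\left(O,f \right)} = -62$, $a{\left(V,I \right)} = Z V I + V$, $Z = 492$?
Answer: $\frac{7814201}{13034} \approx 599.52$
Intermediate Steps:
$a{\left(V,I \right)} = V + 492 I V$ ($a{\left(V,I \right)} = 492 V I + V = 492 I V + V = V + 492 I V$)
$\frac{392202 + a{\left(-56,-553 \right)}}{26130 + D{\left(-425,508 \right)}} = \frac{392202 - 56 \left(1 + 492 \left(-553\right)\right)}{26130 - 62} = \frac{392202 - 56 \left(1 - 272076\right)}{26068} = \left(392202 - -15236200\right) \frac{1}{26068} = \left(392202 + 15236200\right) \frac{1}{26068} = 15628402 \cdot \frac{1}{26068} = \frac{7814201}{13034}$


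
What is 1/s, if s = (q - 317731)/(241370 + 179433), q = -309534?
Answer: -420803/627265 ≈ -0.67085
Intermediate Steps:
s = -627265/420803 (s = (-309534 - 317731)/(241370 + 179433) = -627265/420803 ≈ -1.4906)
1/s = 1/(-627265/420803) = -420803/627265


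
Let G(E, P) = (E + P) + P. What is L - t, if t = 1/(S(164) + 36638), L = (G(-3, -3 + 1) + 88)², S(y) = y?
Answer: 241457921/36802 ≈ 6561.0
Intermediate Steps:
G(E, P) = E + 2*P
L = 6561 (L = ((-3 + 2*(-3 + 1)) + 88)² = ((-3 + 2*(-2)) + 88)² = ((-3 - 4) + 88)² = (-7 + 88)² = 81² = 6561)
t = 1/36802 (t = 1/(164 + 36638) = 1/36802 ≈ 2.7172e-5)
L - t = 6561 - 1*1/36802 = 6561 - 1/36802 = 241457921/36802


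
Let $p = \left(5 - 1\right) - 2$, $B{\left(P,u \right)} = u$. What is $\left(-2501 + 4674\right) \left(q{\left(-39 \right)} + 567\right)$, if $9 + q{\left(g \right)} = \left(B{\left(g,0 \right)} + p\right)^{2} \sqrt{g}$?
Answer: $1212534 + 8692 i \sqrt{39} \approx 1.2125 \cdot 10^{6} + 54282.0 i$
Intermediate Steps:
$p = 2$ ($p = 4 - 2 = 2$)
$q{\left(g \right)} = -9 + 4 \sqrt{g}$ ($q{\left(g \right)} = -9 + \left(0 + 2\right)^{2} \sqrt{g} = -9 + 2^{2} \sqrt{g} = -9 + 4 \sqrt{g}$)
$\left(-2501 + 4674\right) \left(q{\left(-39 \right)} + 567\right) = \left(-2501 + 4674\right) \left(\left(-9 + 4 \sqrt{-39}\right) + 567\right) = 2173 \left(\left(-9 + 4 i \sqrt{39}\right) + 567\right) = 2173 \left(558 + 4 i \sqrt{39}\right) = 1212534 + 8692 i \sqrt{39}$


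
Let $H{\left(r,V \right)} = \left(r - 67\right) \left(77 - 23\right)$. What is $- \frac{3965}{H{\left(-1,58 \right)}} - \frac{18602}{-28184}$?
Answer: $\frac{22507013}{12936456} \approx 1.7398$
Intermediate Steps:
$H{\left(r,V \right)} = -3618 + 54 r$ ($H{\left(r,V \right)} = \left(-67 + r\right) 54 = -3618 + 54 r$)
$- \frac{3965}{H{\left(-1,58 \right)}} - \frac{18602}{-28184} = - \frac{3965}{-3618 + 54 \left(-1\right)} - \frac{18602}{-28184} = - \frac{3965}{-3618 - 54} - - \frac{9301}{14092} = - \frac{3965}{-3672} + \frac{9301}{14092} = \left(-3965\right) \left(- \frac{1}{3672}\right) + \frac{9301}{14092} = \frac{3965}{3672} + \frac{9301}{14092} = \frac{22507013}{12936456}$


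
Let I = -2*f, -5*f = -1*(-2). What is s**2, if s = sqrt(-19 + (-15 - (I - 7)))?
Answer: -139/5 ≈ -27.800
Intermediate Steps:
f = -2/5 (f = -(-1)*(-2)/5 = -1/5*2 = -2/5 ≈ -0.40000)
I = 4/5 (I = -2*(-2/5) = 4/5 ≈ 0.80000)
s = I*sqrt(695)/5 (s = sqrt(-19 + (-15 - (4/5 - 7))) = sqrt(-19 + (-15 - 1*(-31/5))) = sqrt(-19 + (-15 + 31/5)) = sqrt(-19 - 44/5) = sqrt(-139/5) = I*sqrt(695)/5 ≈ 5.2726*I)
s**2 = (I*sqrt(695)/5)**2 = -139/5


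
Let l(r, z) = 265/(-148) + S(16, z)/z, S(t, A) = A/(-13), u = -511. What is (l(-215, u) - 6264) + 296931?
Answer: 559239715/1924 ≈ 2.9067e+5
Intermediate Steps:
S(t, A) = -A/13 (S(t, A) = A*(-1/13) = -A/13)
l(r, z) = -3593/1924 (l(r, z) = 265/(-148) + (-z/13)/z = 265*(-1/148) - 1/13 = -265/148 - 1/13 = -3593/1924)
(l(-215, u) - 6264) + 296931 = (-3593/1924 - 6264) + 296931 = -12055529/1924 + 296931 = 559239715/1924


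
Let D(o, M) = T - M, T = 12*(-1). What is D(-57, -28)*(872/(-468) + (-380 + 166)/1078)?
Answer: -2080336/63063 ≈ -32.988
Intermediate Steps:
T = -12
D(o, M) = -12 - M
D(-57, -28)*(872/(-468) + (-380 + 166)/1078) = (-12 - 1*(-28))*(872/(-468) + (-380 + 166)/1078) = (-12 + 28)*(872*(-1/468) - 214*1/1078) = 16*(-218/117 - 107/539) = 16*(-130021/63063) = -2080336/63063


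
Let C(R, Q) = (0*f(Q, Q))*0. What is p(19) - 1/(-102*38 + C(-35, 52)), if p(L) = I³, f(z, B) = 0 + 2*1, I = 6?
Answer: 837217/3876 ≈ 216.00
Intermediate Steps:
f(z, B) = 2 (f(z, B) = 0 + 2 = 2)
p(L) = 216 (p(L) = 6³ = 216)
C(R, Q) = 0 (C(R, Q) = (0*2)*0 = 0*0 = 0)
p(19) - 1/(-102*38 + C(-35, 52)) = 216 - 1/(-102*38 + 0) = 216 - 1/(-3876 + 0) = 216 - 1/(-3876) = 216 - 1*(-1/3876) = 216 + 1/3876 = 837217/3876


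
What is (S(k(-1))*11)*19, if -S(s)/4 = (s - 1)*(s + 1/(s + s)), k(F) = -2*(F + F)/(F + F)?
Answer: -5643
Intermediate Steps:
k(F) = -2 (k(F) = -2*2*F/(2*F) = -2*2*F*1/(2*F) = -2*1 = -2)
S(s) = -4*(-1 + s)*(s + 1/(2*s)) (S(s) = -4*(s - 1)*(s + 1/(s + s)) = -4*(-1 + s)*(s + 1/(2*s)))
(S(k(-1))*11)*19 = ((-2 - 4*(-2)² + 2/(-2) + 4*(-2))*11)*19 = ((-2 - 4*4 + 2*(-½) - 8)*11)*19 = ((-2 - 16 - 1 - 8)*11)*19 = -27*11*19 = -297*19 = -5643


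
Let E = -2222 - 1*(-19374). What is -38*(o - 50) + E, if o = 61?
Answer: 16734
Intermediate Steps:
E = 17152 (E = -2222 + 19374 = 17152)
-38*(o - 50) + E = -38*(61 - 50) + 17152 = -38*11 + 17152 = -418 + 17152 = 16734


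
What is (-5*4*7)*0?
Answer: 0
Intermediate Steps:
(-5*4*7)*0 = -20*7*0 = -140*0 = 0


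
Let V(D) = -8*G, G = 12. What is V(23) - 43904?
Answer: -44000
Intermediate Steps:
V(D) = -96 (V(D) = -8*12 = -96)
V(23) - 43904 = -96 - 43904 = -44000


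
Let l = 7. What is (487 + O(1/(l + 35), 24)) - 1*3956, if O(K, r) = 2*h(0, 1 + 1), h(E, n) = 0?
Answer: -3469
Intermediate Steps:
O(K, r) = 0 (O(K, r) = 2*0 = 0)
(487 + O(1/(l + 35), 24)) - 1*3956 = (487 + 0) - 1*3956 = 487 - 3956 = -3469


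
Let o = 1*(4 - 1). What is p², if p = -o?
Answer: 9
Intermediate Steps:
o = 3 (o = 1*3 = 3)
p = -3 (p = -1*3 = -3)
p² = (-3)² = 9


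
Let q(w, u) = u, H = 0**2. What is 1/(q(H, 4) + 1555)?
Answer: 1/1559 ≈ 0.00064144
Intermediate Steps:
H = 0
1/(q(H, 4) + 1555) = 1/(4 + 1555) = 1/1559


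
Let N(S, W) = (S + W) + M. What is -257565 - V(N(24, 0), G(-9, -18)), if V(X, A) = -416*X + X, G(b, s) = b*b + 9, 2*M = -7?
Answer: -498115/2 ≈ -2.4906e+5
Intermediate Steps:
M = -7/2 (M = (½)*(-7) = -7/2 ≈ -3.5000)
G(b, s) = 9 + b² (G(b, s) = b² + 9 = 9 + b²)
N(S, W) = -7/2 + S + W (N(S, W) = (S + W) - 7/2 = -7/2 + S + W)
V(X, A) = -415*X
-257565 - V(N(24, 0), G(-9, -18)) = -257565 - (-415)*(-7/2 + 24 + 0) = -257565 - (-415)*41/2 = -257565 - 1*(-17015/2) = -257565 + 17015/2 = -498115/2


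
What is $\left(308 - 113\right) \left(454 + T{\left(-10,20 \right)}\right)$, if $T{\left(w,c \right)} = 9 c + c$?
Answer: $127530$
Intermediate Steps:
$T{\left(w,c \right)} = 10 c$
$\left(308 - 113\right) \left(454 + T{\left(-10,20 \right)}\right) = \left(308 - 113\right) \left(454 + 10 \cdot 20\right) = 195 \left(454 + 200\right) = 195 \cdot 654 = 127530$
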